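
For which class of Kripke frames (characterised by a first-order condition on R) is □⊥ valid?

This is the Ver axiom.
Its frame correspondent is emptiness of R — ∀x ∀y ¬Rxy.

emptiness of R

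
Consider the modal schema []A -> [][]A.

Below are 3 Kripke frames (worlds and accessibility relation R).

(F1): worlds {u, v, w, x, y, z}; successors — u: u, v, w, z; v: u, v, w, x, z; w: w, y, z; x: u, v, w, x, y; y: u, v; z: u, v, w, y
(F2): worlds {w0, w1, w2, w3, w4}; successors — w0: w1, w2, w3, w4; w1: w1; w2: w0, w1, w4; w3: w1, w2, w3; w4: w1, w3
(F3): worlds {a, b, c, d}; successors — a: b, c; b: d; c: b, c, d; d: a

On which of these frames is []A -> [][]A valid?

none

This is the axiom for transitivity; its first-order frame correspondent is forall x forall y forall z (Rxy & Ryz -> Rxz).
(F1): fails — Ruv and Rvx but not Rux.
(F2): fails — Rw2w4 and Rw4w3 but not Rw2w3.
(F3): fails — Rcd and Rda but not Rca.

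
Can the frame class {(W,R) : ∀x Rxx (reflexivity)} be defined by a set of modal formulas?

Definable; □r → r defines it

Yes: it is reflexivity, defined by the T schema □r → r.
Suppose □r→r is valid. At any x set V(r)={w : Rxw}. Then □r holds at x, so r holds at x, i.e. Rxx.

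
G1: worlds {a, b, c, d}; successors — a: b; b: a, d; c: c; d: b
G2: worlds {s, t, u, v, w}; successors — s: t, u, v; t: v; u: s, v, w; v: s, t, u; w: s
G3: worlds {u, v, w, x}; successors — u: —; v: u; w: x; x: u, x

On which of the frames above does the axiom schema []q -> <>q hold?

G1, G2

Frame correspondent (Sahlqvist): forall x exists y Rxy — i.e. seriality.
G1: holds.
G2: holds.
G3: fails — world u has no successor.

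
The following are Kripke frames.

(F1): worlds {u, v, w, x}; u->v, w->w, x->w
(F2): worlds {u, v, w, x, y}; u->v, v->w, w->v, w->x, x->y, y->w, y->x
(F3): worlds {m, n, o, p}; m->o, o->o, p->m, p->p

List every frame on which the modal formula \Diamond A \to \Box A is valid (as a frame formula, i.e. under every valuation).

The schema corresponds to partial functionality: \forall x \forall y \forall z (Rxy \wedge Rxz \to y = z).
(F1): satisfies the condition.
(F2): fails — w sees both v and x.
(F3): fails — p sees both m and p.
Valid on: (F1).

(F1)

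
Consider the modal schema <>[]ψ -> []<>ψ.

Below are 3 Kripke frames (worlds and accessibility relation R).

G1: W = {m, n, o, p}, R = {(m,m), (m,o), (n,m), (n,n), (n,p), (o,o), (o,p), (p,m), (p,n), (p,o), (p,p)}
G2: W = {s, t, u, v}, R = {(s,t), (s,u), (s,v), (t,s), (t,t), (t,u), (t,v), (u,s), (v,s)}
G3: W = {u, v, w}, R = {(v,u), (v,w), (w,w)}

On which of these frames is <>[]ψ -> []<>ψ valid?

This is the axiom for convergence; its first-order frame correspondent is forall x forall y forall z (Rxy & Rxz -> exists w (Ryw & Rzw)).
G1: satisfies the condition.
G2: fails — Rtv and Rts but v and s have no common successor.
G3: fails — Rvu and Rvu but u and u have no common successor.
Valid on: G1.

G1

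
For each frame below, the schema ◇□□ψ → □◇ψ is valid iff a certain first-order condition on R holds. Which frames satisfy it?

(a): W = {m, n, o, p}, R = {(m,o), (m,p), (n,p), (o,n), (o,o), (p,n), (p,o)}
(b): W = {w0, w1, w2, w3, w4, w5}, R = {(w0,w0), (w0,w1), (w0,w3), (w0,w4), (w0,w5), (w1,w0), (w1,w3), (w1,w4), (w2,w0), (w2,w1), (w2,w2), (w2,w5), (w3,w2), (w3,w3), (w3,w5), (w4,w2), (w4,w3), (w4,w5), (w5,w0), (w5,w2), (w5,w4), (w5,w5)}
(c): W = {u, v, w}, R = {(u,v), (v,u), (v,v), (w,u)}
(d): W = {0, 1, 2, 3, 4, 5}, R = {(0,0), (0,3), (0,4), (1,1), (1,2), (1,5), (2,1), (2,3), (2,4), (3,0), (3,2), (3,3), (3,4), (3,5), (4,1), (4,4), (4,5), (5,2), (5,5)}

(b), (c), (d)

This is the axiom for a generalized confluence (Geach) condition; its first-order frame correspondent is ∀x ∀y ∀z ((xRy ∧ xRz) → ∃w (yR²w ∧ zRw)).
(a): fails — oRn, oRn but no w with nR²w and nRw.
(b): satisfies the condition.
(c): satisfies the condition.
(d): satisfies the condition.
Valid on: (b), (c), (d).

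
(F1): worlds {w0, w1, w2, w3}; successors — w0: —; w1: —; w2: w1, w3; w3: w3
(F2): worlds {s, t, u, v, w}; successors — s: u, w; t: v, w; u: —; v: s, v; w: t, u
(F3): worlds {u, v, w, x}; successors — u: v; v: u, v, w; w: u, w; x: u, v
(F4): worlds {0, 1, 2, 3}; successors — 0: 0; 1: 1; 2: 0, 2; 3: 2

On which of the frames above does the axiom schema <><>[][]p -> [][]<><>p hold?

(F1), (F3), (F4)

Frame correspondent (Sahlqvist): forall x forall y forall z ((x R^2 y & x R^2 z) -> exists w (y R^2 w & z R^2 w)) — i.e. a generalized confluence (Geach) condition.
(F1): satisfies the condition.
(F2): fails — sR²t, sR²u but no w* with tR²w* and uR²w*.
(F3): satisfies the condition.
(F4): satisfies the condition.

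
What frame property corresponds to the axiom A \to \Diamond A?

Reflexivity

Replacing A by ¬A and contraposing gives the equivalent schema □A → A.
Suppose □A→A is valid. At any x set V(A)={w : Rxw}. Then □A holds at x, so A holds at x, i.e. Rxx.
Conversely, on a frame with reflexivity the schema holds at every world under every valuation.
Frame condition: \forall x Rxx.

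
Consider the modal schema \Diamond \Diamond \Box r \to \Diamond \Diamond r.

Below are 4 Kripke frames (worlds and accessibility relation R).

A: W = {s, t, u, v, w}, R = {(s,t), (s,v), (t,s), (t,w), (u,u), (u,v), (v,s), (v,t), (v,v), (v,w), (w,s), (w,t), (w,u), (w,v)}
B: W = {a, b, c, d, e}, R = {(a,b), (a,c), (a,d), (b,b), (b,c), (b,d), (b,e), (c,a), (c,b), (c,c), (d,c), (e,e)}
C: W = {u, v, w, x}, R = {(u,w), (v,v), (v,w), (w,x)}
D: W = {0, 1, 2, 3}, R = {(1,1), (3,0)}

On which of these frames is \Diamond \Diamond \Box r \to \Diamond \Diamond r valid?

A, B, D

The schema corresponds to a generalized confluence (Geach) condition: \forall x \forall y (x R^2 y \to \exists w (yRw \wedge x R^2 w)).
A: holds.
B: holds.
C: fails — uR²x but no t with xRt and uR²t.
D: holds.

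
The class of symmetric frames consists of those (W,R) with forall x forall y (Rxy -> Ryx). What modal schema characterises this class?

p → □◇p

The condition is symmetry. The B schema p → □◇p defines it.
Suppose p→□◇p is valid. Take Rxy and set V(p)={x}. Then p at x, so □◇p at x, so ◇p at y, so some z with Ryz has p; z=x, i.e. Ryx.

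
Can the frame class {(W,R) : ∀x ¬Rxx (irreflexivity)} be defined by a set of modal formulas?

Not definable by any modal formula

If a class were modally definable it would be closed under surjective bounded morphisms (Goldblatt–Thomason).
The 5-cycle (worlds a,b,c,d,e with a→b→c→d→e→a) is irreflexive, and the map sending every world to a single reflexive point • is a surjective bounded morphism (forth: every edge maps to (•,•); back: every world has a successor). So any modal formula valid on the 5-cycle is also valid on the reflexive point, which is not irreflexive.
Hence irreflexivity is not modally definable.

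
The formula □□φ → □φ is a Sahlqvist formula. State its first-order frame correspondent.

density: ∀x ∀y (Rxy → ∃z (Rxz ∧ Rzy))

This is the C4 axiom.
Its frame correspondent is density — ∀x ∀y (Rxy → ∃z (Rxz ∧ Rzy)).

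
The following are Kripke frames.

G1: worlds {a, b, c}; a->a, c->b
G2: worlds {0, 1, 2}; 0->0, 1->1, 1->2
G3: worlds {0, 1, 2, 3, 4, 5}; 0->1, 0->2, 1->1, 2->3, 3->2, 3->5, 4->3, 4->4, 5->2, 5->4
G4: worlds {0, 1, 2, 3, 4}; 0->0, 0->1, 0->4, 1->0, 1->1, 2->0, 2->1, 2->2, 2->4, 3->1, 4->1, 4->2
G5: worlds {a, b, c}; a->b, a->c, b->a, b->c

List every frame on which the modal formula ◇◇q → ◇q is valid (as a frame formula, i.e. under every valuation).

G1, G2

This is the axiom for transitivity; its first-order frame correspondent is ∀x ∀y ∀z (Rxy ∧ Ryz → Rxz).
G1: condition met.
G2: condition met.
G3: fails — R32 and R23 but not R33.
G4: fails — R10 and R04 but not R14.
G5: fails — Rab and Rba but not Raa.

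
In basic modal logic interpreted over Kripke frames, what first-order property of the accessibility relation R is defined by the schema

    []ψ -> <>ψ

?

Suppose □ψ→◇ψ is valid. At any x set V(ψ)=W. Then □ψ at x, so ◇ψ at x, so x has a successor.
Conversely, any frame satisfying forall x exists y Rxy validates the schema.
Frame condition: forall x exists y Rxy.

seriality: forall x exists y Rxy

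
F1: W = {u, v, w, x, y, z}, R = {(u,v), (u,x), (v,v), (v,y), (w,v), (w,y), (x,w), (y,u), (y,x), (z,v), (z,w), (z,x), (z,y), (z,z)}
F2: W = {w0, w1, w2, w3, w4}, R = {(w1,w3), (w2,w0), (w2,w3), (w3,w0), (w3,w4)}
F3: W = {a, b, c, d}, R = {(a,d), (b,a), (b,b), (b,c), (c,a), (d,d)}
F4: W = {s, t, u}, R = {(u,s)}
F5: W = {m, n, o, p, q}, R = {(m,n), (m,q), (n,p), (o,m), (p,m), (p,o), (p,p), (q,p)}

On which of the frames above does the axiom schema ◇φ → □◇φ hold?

none

The schema corresponds to the Euclidean property: ∀x ∀y ∀z (Rxy ∧ Rxz → Ryz).
F1: fails — Ruv and Rux but not Rvx.
F2: fails — Rw1w3 and Rw1w3 but not Rw3w3.
F3: fails — Rbc and Rbc but not Rcc.
F4: fails — Rus and Rus but not Rss.
F5: fails — Rmq and Rmq but not Rqq.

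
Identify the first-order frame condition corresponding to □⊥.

This is the Ver axiom.
Its frame correspondent is emptiness of R — ∀x ∀y ¬Rxy.

emptiness of R: ∀x ∀y ¬Rxy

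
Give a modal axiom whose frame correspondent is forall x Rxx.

The condition is reflexivity. The T schema □ψ → ψ defines it.
Suppose □ψ→ψ is valid. At any x set V(ψ)={w : Rxw}. Then □ψ holds at x, so ψ holds at x, i.e. Rxx.

□ψ → ψ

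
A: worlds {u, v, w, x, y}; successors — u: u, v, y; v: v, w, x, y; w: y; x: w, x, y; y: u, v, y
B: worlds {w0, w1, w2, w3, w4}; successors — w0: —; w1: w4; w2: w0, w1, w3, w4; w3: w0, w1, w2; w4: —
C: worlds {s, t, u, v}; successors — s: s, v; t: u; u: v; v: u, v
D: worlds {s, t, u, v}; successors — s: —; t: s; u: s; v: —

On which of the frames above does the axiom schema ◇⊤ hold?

A, C

This is the axiom for seriality; its first-order frame correspondent is ∀x ∃y Rxy.
A: condition met.
B: fails — world w0 has no successor.
C: condition met.
D: fails — world s has no successor.
Valid on: A, C.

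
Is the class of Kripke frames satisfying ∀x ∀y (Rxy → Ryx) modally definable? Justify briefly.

Definable; p → □◇p defines it

This is a Sahlqvist condition; the B axiom p → □◇p defines it.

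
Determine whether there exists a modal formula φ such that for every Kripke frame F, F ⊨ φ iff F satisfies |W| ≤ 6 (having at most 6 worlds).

If a class were modally definable it would be closed under disjoint unions (Goldblatt–Thomason).
Any modal formula valid on each of 7 disjoint one-world frames is valid on their disjoint union (validity is preserved under disjoint unions). Each one-world frame has |W|=1≤6, but the union has |W|=7.
So no modal formula (or set of formulas) defines exactly the |W|≤6 frames.

Not modally definable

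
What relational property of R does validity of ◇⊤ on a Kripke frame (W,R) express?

This is a form of the D axiom.
Its frame correspondent is seriality — ∀x ∃y Rxy.

seriality: ∀x ∃y Rxy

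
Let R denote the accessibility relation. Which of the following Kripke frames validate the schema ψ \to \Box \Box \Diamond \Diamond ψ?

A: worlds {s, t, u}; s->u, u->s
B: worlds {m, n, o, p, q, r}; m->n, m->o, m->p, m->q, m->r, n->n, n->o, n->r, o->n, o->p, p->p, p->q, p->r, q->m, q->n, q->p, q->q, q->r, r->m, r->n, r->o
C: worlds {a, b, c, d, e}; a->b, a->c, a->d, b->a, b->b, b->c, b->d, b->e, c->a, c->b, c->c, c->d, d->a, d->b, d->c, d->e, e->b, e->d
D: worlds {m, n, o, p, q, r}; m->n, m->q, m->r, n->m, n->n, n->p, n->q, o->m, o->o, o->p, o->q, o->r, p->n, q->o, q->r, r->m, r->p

A, C

This is the axiom for a generalized confluence (Geach) condition; its first-order frame correspondent is \forall x \forall z (x R^2 z \to \exists w (x = w \wedge z R^2 w)).
A: ✓.
B: fails — mR²o but no w with m=w and oR²w.
C: ✓.
D: fails — mR²r but no w with m=w and rR²w.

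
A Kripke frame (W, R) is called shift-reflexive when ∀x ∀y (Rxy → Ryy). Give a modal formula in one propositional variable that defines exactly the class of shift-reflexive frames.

□(□ψ → ψ)

A defining formula is □(□ψ → ψ) (the T□ axiom).
Suppose □(□ψ→ψ) is valid. Take Rxy and set V(ψ)={w : Ryw}. Then at y, □ψ holds; since □(□ψ→ψ) at x, □ψ→ψ at y, so ψ at y, i.e. Ryy.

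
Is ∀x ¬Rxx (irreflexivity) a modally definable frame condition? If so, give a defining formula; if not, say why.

If a class were modally definable it would be closed under surjective bounded morphisms (Goldblatt–Thomason).
The 3-cycle (worlds w0,w1,w2 with w0→w1→w2→w0) is irreflexive, and the map sending every world to a single reflexive point • is a surjective bounded morphism (forth: every edge maps to (•,•); back: every world has a successor). So any modal formula valid on the 3-cycle is also valid on the reflexive point, which is not irreflexive.
So no modal formula (or set of formulas) defines exactly the irreflexive frames.

Not modally definable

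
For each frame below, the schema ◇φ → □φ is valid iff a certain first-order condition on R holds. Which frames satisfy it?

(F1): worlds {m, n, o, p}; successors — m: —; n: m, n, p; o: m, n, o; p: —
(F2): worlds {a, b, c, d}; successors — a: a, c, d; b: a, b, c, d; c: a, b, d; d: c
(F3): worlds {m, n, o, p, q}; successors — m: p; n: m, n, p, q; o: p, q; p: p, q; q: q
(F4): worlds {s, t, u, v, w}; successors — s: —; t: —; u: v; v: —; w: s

(F4)

Frame correspondent (Sahlqvist): ∀x ∀y ∀z (Rxy ∧ Rxz → y = z) — i.e. partial functionality.
(F1): fails — n sees both m and n.
(F2): fails — a sees both a and c.
(F3): fails — n sees both m and n.
(F4): ✓.
Valid on: (F4).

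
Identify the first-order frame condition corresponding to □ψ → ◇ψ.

Suppose □ψ→◇ψ is valid. At any x set V(ψ)=W. Then □ψ at x, so ◇ψ at x, so x has a successor.

Seriality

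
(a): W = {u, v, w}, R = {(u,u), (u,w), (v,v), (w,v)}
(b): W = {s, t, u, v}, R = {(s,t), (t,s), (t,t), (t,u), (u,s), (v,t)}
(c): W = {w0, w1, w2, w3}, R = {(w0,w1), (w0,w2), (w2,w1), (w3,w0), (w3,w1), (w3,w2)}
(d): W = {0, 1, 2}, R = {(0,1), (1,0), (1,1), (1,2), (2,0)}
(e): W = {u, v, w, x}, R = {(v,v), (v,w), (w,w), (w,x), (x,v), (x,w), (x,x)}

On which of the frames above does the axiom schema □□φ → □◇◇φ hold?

This is the axiom for a generalized confluence (Geach) condition; its first-order frame correspondent is ∀x ∀z (xRz → ∃w (xR²w ∧ zR²w)).
(a): ✓.
(b): ✓.
(c): fails — w0Rw1 but no w with w0R²w and w1R²w.
(d): ✓.
(e): ✓.
Valid on: (a), (b), (d), (e).

(a), (b), (d), (e)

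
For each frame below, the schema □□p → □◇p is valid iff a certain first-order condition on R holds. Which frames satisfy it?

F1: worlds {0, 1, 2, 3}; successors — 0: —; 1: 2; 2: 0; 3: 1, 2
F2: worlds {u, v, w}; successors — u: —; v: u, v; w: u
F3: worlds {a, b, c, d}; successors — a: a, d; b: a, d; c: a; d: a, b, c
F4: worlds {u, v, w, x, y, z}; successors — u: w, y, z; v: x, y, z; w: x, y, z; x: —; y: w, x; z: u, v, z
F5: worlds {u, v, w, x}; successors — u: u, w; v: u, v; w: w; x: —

The schema corresponds to a generalized confluence (Geach) condition: ∀x ∀z (xRz → ∃w (xR²w ∧ zRw)).
F1: fails — 2R0 but no w with 2R²w and 0Rw.
F2: fails — vRu but no t with vR²t and uRt.
F3: holds.
F4: fails — vRx but no t with vR²t and xRt.
F5: holds.

F3, F5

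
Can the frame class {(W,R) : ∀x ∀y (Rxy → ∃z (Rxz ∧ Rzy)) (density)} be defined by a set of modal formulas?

Yes, by □□p → □p

The condition is density. A defining modal formula is □□p → □p.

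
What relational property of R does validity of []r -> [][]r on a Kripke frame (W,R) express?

Suppose □r→□□r is valid. Take Rxy, Ryz and set V(r)={w : Rxw}. Then □r at x, so □□r at x, so □r at y, so r at z, i.e. Rxz.
Conversely, on a frame with transitivity the schema holds at every world under every valuation.
So the correspondent is transitivity.

transitivity: forall x forall y forall z (Rxy & Ryz -> Rxz)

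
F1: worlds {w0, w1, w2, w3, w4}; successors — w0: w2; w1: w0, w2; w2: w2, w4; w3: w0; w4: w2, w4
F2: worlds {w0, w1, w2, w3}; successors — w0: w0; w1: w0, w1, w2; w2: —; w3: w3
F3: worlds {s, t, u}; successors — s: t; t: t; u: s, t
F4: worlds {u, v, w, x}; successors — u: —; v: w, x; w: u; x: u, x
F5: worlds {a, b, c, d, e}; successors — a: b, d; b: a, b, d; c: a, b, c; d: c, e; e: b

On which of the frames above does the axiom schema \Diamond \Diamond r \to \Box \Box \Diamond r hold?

F1, F3

This is the axiom for a generalized confluence (Geach) condition; its first-order frame correspondent is \forall x \forall y \forall z ((x R^2 y \wedge x R^2 z) \to \exists w (y = w \wedge zRw)).
F1: holds.
F2: fails — w1R²w0, w1R²w2 but no w with w0=w and w2Rw.
F3: holds.
F4: fails — vR²u, vR²u but no t with u=t and uRt.
F5: fails — aR²a, aR²a but no w with a=w and aRw.
Valid on: F1, F3.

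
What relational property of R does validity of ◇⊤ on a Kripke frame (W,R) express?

seriality: ∀x ∃y Rxy

◇⊤ holds at w iff w has a successor, so frame-validity of ◇⊤ is exactly seriality. Equivalently via □q → ◇q:
Suppose □q→◇q is valid. At any x set V(q)=W. Then □q at x, so ◇q at x, so x has a successor.
Conversely, any frame satisfying ∀x ∃y Rxy validates the schema.
Frame condition: ∀x ∃y Rxy.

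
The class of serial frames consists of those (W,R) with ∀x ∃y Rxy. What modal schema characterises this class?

□s → ◇s

A defining formula is □s → ◇s (the D axiom).
Suppose □s→◇s is valid. At any x set V(s)=W. Then □s at x, so ◇s at x, so x has a successor.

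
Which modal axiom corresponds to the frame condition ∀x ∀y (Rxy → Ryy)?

□(□p → p)

This is shift-reflexivity; the standard corresponding axiom is T□: □(□p → p).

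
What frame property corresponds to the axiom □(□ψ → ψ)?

Shift-reflexivity

Suppose □(□ψ→ψ) is valid. Take Rxy and set V(ψ)={w : Ryw}. Then at y, □ψ holds; since □(□ψ→ψ) at x, □ψ→ψ at y, so ψ at y, i.e. Ryy.
The converse is a direct semantic check.
So the correspondent is shift-reflexivity.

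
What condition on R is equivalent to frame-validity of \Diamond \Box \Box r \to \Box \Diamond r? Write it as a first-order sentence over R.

\forall x \forall y \forall z ((xRy \wedge xRz) \to \exists w (y R^2 w \wedge zRw))

This is a Sahlqvist (Geach-type) schema ◇^1□^2r → □^1◇^1r.
Minimal-valuation argument: fix x; take any y with xR^1y and any z with xR^1z. Set V(r) to the set of worlds R-reachable from y in exactly 2 steps. Then □^2r holds at y, so the antecedent holds at x; validity forces ◇^1r at z, giving a w with zR^1w and yR^2w.
First-order correspondent: \forall x \forall y \forall z ((xRy \wedge xRz) \to \exists w (y R^2 w \wedge zRw)).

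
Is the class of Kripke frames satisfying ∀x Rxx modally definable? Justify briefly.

Definable; □r → r defines it

This is a Sahlqvist condition; the T axiom □r → r defines it.
Suppose □r→r is valid. At any x set V(r)={w : Rxw}. Then □r holds at x, so r holds at x, i.e. Rxx.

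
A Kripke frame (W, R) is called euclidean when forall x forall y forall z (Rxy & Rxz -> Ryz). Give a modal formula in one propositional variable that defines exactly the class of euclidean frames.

This is the Euclidean property; the standard corresponding axiom is 5: ◇s → □◇s.
Suppose ◇s→□◇s is valid. Take Rxy, Rxz and set V(s)={y}. Then ◇s at x, so □◇s at x, so ◇s at z, so some w with Rzw has s; w=y, i.e. Rzy. By symmetry of the argument, Ryz.

◇s → □◇s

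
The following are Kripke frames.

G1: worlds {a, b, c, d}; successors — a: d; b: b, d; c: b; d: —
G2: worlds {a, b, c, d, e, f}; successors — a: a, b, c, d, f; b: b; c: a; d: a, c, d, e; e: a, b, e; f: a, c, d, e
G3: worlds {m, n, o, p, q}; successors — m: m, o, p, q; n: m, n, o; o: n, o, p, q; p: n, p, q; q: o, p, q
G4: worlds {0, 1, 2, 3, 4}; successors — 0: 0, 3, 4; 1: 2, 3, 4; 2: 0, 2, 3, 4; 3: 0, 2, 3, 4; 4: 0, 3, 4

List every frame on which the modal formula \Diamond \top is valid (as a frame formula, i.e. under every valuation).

The schema corresponds to seriality: \forall x \exists y Rxy.
G1: fails — world d has no successor.
G2: satisfies the condition.
G3: satisfies the condition.
G4: satisfies the condition.

G2, G3, G4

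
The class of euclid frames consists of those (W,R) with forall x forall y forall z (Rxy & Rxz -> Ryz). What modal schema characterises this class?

The condition is the Euclidean property. The 5 schema ◇r → □◇r defines it.
Suppose ◇r→□◇r is valid. Take Rxy, Rxz and set V(r)={y}. Then ◇r at x, so □◇r at x, so ◇r at z, so some w with Rzw has r; w=y, i.e. Rzy. By symmetry of the argument, Ryz.

◇r → □◇r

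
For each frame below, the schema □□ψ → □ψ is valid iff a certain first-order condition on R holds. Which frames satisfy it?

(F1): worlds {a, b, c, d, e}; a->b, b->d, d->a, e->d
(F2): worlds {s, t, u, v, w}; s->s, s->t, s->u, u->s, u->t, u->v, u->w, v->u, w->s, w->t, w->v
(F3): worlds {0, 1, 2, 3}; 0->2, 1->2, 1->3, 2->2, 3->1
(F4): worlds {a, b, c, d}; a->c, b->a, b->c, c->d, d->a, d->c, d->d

none

The schema corresponds to density: ∀x ∀y (Rxy → ∃z (Rxz ∧ Rzy)).
(F1): fails — Rab but no z with Raz and Rzb.
(F2): fails — Ruw but no z with Ruz and Rzw.
(F3): fails — R31 but no z with R3z and Rz1.
(F4): fails — Rba but no z with Rbz and Rza.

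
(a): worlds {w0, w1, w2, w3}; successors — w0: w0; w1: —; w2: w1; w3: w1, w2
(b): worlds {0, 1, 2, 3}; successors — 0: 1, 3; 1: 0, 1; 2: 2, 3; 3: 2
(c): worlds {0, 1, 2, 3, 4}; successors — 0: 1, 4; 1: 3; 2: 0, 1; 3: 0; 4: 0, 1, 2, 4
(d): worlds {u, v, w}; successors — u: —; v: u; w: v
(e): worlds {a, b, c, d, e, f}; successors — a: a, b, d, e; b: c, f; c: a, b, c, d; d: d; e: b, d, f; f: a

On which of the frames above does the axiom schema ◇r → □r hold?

(d)

The schema corresponds to partial functionality: ∀x ∀y ∀z (Rxy ∧ Rxz → y = z).
(a): fails — w3 sees both w1 and w2.
(b): fails — 0 sees both 1 and 3.
(c): fails — 0 sees both 1 and 4.
(d): holds.
(e): fails — a sees both a and b.
Valid on: (d).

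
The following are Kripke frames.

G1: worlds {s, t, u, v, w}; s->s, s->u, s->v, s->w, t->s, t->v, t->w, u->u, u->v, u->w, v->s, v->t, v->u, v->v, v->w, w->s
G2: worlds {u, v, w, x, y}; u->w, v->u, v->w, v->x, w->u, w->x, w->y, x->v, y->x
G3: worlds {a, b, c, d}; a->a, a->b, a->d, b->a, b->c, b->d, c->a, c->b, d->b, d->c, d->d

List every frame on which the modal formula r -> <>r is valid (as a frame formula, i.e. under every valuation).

Frame correspondent (Sahlqvist): forall x Rxx — i.e. reflexivity.
G1: fails — world t does not see itself.
G2: fails — world u does not see itself.
G3: fails — world b does not see itself.

none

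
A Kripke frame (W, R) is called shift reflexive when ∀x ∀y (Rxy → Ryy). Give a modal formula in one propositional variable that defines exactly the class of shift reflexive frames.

□(□p → p)

A defining formula is □(□p → p) (the T□ axiom).
Suppose □(□p→p) is valid. Take Rxy and set V(p)={w : Ryw}. Then at y, □p holds; since □(□p→p) at x, □p→p at y, so p at y, i.e. Ryy.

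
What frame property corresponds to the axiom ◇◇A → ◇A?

transitivity

This schema is equivalent to the 4 axiom □A → □□A.
Its frame correspondent is transitivity — ∀x ∀y ∀z (Rxy ∧ Ryz → Rxz).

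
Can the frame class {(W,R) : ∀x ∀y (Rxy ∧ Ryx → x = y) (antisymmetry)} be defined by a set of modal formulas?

Any modally definable frame class is closed under surjective bounded morphisms.
The 6-cycle (worlds 0,1,2,3,4,5 with 0→1→2→3→4→5→0) is antisymmetric. Sending even-indexed worlds to s and odd-indexed worlds to t is a surjective bounded morphism onto the two-world frame with s↔t, which is not antisymmetric.
So the class is not modally definable.

No — not modally definable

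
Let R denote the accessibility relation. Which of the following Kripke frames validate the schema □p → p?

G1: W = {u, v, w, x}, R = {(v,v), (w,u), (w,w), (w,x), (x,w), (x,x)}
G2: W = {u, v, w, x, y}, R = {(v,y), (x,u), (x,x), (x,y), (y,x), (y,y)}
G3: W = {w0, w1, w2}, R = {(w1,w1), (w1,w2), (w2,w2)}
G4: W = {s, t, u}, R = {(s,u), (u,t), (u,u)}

This is the axiom for reflexivity; its first-order frame correspondent is ∀x Rxx.
G1: fails — world u does not see itself.
G2: fails — world u does not see itself.
G3: fails — world w0 does not see itself.
G4: fails — world s does not see itself.

none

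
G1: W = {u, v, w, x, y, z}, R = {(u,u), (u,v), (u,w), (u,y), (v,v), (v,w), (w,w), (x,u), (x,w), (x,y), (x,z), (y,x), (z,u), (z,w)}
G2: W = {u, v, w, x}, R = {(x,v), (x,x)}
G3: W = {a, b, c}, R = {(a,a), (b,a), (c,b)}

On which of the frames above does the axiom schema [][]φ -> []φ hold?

Frame correspondent (Sahlqvist): forall x forall y (Rxy -> exists z (Rxz & Rzy)) — i.e. density.
G1: fails — Ryx but no t with Ryt and Rtx.
G2: condition met.
G3: fails — Rcb but no z with Rcz and Rzb.

G2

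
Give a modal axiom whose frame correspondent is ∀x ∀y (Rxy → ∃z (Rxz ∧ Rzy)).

A defining formula is □□q → □q (the C4 axiom).
Suppose □□q→□q is valid. Take Rxy and set V(q)={w : xR²w}. Then □□q at x, so □q at x, so q at y, i.e. ∃z(Rxz∧Rzy).

□□q → □q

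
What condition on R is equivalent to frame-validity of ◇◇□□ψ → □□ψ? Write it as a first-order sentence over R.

This is a Sahlqvist (Geach-type) schema ◇^2□^2ψ → □^2◇^0ψ.
Minimal-valuation argument: fix x; take any y with xR^2y and any z with xR^2z. Set V(ψ) to the set of worlds R-reachable from y in exactly 2 steps. Then □^2ψ holds at y, so the antecedent holds at x; validity forces ◇^0ψ at z, giving a w with zR^0w and yR^2w.
First-order correspondent: ∀x ∀y ∀z ((xR²y ∧ xR²z) → ∃w (yR²w ∧ z = w)).

∀x ∀y ∀z ((xR²y ∧ xR²z) → ∃w (yR²w ∧ z = w))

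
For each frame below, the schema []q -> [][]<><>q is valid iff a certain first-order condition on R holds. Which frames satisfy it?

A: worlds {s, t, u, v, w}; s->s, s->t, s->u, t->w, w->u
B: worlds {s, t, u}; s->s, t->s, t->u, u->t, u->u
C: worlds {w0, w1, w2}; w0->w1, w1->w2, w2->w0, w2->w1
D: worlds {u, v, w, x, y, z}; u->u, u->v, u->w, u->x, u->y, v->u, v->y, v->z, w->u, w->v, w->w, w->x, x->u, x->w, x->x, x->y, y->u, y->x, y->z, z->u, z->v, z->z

D

Frame correspondent (Sahlqvist): forall x forall z (x R^2 z -> exists w (xRw & z R^2 w)) — i.e. a generalized confluence (Geach) condition.
A: fails — sR²u but no w* with sRw* and uR²w*.
B: fails — uR²s but no w with uRw and sR²w.
C: fails — w1R²w1 but no w with w1Rw and w1R²w.
D: ✓.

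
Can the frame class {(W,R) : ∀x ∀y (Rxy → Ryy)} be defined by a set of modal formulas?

This is a Sahlqvist condition; the T□ axiom □(□r → r) defines it.
Suppose □(□r→r) is valid. Take Rxy and set V(r)={w : Ryw}. Then at y, □r holds; since □(□r→r) at x, □r→r at y, so r at y, i.e. Ryy.

Yes, by □(□r → r)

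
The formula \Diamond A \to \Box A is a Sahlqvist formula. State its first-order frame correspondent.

Partial functionality

This is the CD axiom.
Its frame correspondent is partial functionality — \forall x \forall y \forall z (Rxy \wedge Rxz \to y = z).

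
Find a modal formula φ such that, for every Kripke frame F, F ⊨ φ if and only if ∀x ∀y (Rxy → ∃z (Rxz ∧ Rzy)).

□□q → □q

This is density; the standard corresponding axiom is C4: □□q → □q.
Suppose □□q→□q is valid. Take Rxy and set V(q)={w : xR²w}. Then □□q at x, so □q at x, so q at y, i.e. ∃z(Rxz∧Rzy).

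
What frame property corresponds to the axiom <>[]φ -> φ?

symmetry

This is frame-equivalent to φ → □◇φ (substitute ¬φ for φ and contrapose).
Suppose φ→□◇φ is valid. Take Rxy and set V(φ)={x}. Then φ at x, so □◇φ at x, so ◇φ at y, so some z with Ryz has φ; z=x, i.e. Ryx.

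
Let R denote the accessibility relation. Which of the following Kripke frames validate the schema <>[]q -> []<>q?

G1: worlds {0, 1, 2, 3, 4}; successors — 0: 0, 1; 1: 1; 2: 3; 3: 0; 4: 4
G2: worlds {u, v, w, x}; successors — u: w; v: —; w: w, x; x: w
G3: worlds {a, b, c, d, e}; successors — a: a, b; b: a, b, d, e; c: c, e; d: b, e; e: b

Frame correspondent (Sahlqvist): forall x forall y forall z (Rxy & Rxz -> exists w (Ryw & Rzw)) — i.e. convergence.
G1: condition met.
G2: condition met.
G3: fails — Rcc and Rce but c and e have no common successor.
Valid on: G1, G2.

G1, G2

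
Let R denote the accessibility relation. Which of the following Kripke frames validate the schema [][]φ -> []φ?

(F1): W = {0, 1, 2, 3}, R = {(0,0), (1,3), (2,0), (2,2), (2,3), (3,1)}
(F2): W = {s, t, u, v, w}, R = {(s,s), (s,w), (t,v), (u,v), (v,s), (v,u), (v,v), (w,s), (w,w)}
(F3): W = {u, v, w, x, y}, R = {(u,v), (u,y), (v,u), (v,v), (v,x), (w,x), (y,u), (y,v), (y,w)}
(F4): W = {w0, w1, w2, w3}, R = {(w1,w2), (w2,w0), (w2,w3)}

(F2)

This is the axiom for density; its first-order frame correspondent is forall x forall y (Rxy -> exists z (Rxz & Rzy)).
(F1): fails — R31 but no z with R3z and Rz1.
(F2): holds.
(F3): fails — Rwx but no z with Rwz and Rzx.
(F4): fails — Rw1w2 but no z with Rw1z and Rzw2.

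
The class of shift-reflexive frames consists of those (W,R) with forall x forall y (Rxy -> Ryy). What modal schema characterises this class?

This is shift-reflexivity; the standard corresponding axiom is T□: □(□s → s).
Suppose □(□s→s) is valid. Take Rxy and set V(s)={w : Ryw}. Then at y, □s holds; since □(□s→s) at x, □s→s at y, so s at y, i.e. Ryy.

□(□s → s)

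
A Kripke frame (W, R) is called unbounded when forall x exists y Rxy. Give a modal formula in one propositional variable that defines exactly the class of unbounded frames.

□ψ → ◇ψ

This is seriality; the standard corresponding axiom is D: □ψ → ◇ψ.
Suppose □ψ→◇ψ is valid. At any x set V(ψ)=W. Then □ψ at x, so ◇ψ at x, so x has a successor.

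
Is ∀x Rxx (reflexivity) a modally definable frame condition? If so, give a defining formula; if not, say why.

This is a Sahlqvist condition; the T axiom □r → r defines it.

Definable; □r → r defines it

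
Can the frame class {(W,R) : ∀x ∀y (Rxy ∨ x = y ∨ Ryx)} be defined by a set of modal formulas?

Modal frame validity is preserved under disjoint unions.
Take 4 disjoint single-world reflexive frames: each is trivially connected, but their disjoint union has 4 worlds with no edge between distinct components, so it is not connected.
So no modal formula (or set of formulas) defines exactly the connected frames.

No — not modally definable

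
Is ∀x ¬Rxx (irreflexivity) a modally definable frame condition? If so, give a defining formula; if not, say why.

Not definable by any modal formula

Modal frame validity is preserved under surjective bounded morphisms.
The 4-cycle (worlds w0,w1,w2,w3 with w0→w1→w2→w3→w0) is irreflexive, and the map sending every world to a single reflexive point • is a surjective bounded morphism (forth: every edge maps to (•,•); back: every world has a successor). So any modal formula valid on the 4-cycle is also valid on the reflexive point, which is not irreflexive.
Hence irreflexivity is not modally definable.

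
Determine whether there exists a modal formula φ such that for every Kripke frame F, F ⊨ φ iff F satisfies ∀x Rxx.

Yes, by □r → r

The condition is reflexivity. A defining modal formula is □r → r.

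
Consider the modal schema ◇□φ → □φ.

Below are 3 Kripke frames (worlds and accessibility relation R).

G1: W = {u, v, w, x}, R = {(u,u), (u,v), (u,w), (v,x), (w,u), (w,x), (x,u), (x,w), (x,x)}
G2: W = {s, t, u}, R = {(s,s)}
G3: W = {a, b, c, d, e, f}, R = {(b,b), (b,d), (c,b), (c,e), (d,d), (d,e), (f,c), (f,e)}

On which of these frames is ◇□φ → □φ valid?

G2

Frame correspondent (Sahlqvist): ∀x ∀y ∀z (Rxy ∧ Rxz → Ryz) — i.e. the Euclidean property.
G1: fails — Ruv and Ruv but not Rvv.
G2: condition met.
G3: fails — Rbd and Rbb but not Rdb.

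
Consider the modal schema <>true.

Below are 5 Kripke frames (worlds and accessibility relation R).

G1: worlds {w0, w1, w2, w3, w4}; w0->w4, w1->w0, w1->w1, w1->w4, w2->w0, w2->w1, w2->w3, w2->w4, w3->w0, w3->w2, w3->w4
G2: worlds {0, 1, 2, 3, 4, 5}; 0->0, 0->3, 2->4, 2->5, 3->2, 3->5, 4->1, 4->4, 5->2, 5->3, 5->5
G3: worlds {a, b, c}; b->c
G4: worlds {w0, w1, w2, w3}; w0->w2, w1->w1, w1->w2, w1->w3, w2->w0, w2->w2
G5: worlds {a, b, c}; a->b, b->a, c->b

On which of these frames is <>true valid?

The schema corresponds to seriality: forall x exists y Rxy.
G1: fails — world w4 has no successor.
G2: fails — world 1 has no successor.
G3: fails — world a has no successor.
G4: fails — world w3 has no successor.
G5: ✓.
Valid on: G5.

G5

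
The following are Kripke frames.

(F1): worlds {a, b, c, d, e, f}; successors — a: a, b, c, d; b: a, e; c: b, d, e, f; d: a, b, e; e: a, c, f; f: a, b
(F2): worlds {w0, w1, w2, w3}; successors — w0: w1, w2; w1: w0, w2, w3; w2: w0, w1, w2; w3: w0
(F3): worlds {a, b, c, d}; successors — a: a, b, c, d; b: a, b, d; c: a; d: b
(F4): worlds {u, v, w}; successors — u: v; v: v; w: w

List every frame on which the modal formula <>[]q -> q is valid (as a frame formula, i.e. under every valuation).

none

Frame correspondent (Sahlqvist): forall x forall y (Rxy -> Ryx) — i.e. symmetry.
(F1): fails — Rde but not Red.
(F2): fails — Rw1w3 but not Rw3w1.
(F3): fails — Rad but not Rda.
(F4): fails — Ruv but not Rvu.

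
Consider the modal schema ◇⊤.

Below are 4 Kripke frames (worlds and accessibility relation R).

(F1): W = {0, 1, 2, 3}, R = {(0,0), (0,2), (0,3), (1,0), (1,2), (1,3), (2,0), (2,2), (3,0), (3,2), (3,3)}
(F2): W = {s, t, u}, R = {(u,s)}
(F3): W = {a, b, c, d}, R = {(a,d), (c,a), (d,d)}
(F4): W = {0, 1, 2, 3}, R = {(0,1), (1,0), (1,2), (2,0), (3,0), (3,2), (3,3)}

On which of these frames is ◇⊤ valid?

This is the axiom for seriality; its first-order frame correspondent is ∀x ∃y Rxy.
(F1): holds.
(F2): fails — world s has no successor.
(F3): fails — world b has no successor.
(F4): holds.
Valid on: (F1), (F4).

(F1), (F4)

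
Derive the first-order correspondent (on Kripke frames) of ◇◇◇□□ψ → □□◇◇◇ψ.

∀x ∀y ∀z ((xR³y ∧ xR²z) → ∃w (yR²w ∧ zR³w))

This is a Sahlqvist (Geach-type) schema ◇^3□^2ψ → □^2◇^3ψ.
Minimal-valuation argument: fix x; take any y with xR^3y and any z with xR^2z. Set V(ψ) to the set of worlds R-reachable from y in exactly 2 steps. Then □^2ψ holds at y, so the antecedent holds at x; validity forces ◇^3ψ at z, giving a w with zR^3w and yR^2w.
First-order correspondent: ∀x ∀y ∀z ((xR³y ∧ xR²z) → ∃w (yR²w ∧ zR³w)).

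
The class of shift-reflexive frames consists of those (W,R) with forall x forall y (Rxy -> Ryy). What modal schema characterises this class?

The condition is shift-reflexivity. The T□ schema □(□p → p) defines it.

□(□p → p)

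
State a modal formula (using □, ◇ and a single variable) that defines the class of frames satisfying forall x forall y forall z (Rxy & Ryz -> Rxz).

□ψ → □□ψ

A defining formula is □ψ → □□ψ (the 4 axiom).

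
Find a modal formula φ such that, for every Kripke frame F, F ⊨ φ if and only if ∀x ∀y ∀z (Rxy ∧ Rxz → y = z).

A defining formula is ◇r → □r (the CD axiom).
Suppose ◇r→□r is valid. Take Rxy, Rxz and set V(r)={y}. Then ◇r at x, so □r at x, so r at z, i.e. z=y.

◇r → □r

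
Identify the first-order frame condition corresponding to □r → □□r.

Transitivity

Suppose □r→□□r is valid. Take Rxy, Ryz and set V(r)={w : Rxw}. Then □r at x, so □□r at x, so □r at y, so r at z, i.e. Rxz.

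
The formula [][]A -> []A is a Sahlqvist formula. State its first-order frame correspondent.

Suppose □□A→□A is valid. Take Rxy and set V(A)={w : xR²w}. Then □□A at x, so □A at x, so A at y, i.e. ∃z(Rxz∧Rzy).

density: forall x forall y (Rxy -> exists z (Rxz & Rzy))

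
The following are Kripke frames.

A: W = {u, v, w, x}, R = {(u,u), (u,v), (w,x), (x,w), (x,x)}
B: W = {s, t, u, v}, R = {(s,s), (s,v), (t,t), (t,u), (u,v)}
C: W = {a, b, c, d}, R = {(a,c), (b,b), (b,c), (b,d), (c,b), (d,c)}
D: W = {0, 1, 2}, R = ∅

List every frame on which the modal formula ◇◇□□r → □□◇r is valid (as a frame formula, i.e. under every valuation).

This is the axiom for a generalized confluence (Geach) condition; its first-order frame correspondent is ∀x ∀y ∀z ((xR²y ∧ xR²z) → ∃w (yR²w ∧ zRw)).
A: fails — uR²u, uR²v but no t with uR²t and vRt.
B: fails — sR²s, sR²v but no w with sR²w and vRw.
C: fails — bR²d, bR²d but no w with dR²w and dRw.
D: satisfies the condition.

D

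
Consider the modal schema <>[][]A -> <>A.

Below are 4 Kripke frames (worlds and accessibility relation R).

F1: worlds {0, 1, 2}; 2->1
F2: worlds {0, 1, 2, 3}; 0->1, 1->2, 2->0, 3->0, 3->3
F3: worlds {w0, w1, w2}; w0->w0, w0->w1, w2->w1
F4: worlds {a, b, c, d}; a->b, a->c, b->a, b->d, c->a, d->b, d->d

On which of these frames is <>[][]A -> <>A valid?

F4

This is the axiom for a generalized confluence (Geach) condition; its first-order frame correspondent is forall x forall y (xRy -> exists w (y R^2 w & xRw)).
F1: fails — 2R1 but no w with 1R²w and 2Rw.
F2: fails — 0R1 but no w with 1R²w and 0Rw.
F3: fails — w0Rw1 but no w with w1R²w and w0Rw.
F4: condition met.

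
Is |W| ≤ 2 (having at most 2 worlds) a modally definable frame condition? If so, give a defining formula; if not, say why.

If a class were modally definable it would be closed under disjoint unions (Goldblatt–Thomason).
Any modal formula valid on each of 3 disjoint one-world frames is valid on their disjoint union (validity is preserved under disjoint unions). Each one-world frame has |W|=1≤2, but the union has |W|=3.
So no modal formula (or set of formulas) defines exactly the |W|≤2 frames.

Not modally definable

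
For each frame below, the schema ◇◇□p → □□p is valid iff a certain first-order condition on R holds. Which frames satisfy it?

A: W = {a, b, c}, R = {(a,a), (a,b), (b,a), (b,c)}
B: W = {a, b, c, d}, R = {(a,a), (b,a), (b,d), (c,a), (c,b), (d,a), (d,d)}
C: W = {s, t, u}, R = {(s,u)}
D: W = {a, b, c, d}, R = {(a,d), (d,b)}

The schema corresponds to a generalized confluence (Geach) condition: ∀x ∀y ∀z ((xR²y ∧ xR²z) → ∃w (yRw ∧ z = w)).
A: fails — aR²a, aR²c but no w with aRw and c=w.
B: fails — bR²a, bR²d but no w with aRw and d=w.
C: condition met.
D: fails — aR²b, aR²b but no w with bRw and b=w.

C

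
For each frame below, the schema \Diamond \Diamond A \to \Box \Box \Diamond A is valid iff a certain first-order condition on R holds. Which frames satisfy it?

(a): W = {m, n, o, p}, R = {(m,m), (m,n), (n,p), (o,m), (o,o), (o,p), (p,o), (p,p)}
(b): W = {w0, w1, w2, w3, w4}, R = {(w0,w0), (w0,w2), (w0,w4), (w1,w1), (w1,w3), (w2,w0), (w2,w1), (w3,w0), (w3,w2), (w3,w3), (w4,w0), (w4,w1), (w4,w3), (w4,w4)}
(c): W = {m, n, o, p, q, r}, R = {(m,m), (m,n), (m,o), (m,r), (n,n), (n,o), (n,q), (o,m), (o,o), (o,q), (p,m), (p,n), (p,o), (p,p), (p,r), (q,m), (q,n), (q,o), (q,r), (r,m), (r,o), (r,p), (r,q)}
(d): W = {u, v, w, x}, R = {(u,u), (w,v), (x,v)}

The schema corresponds to a generalized confluence (Geach) condition: \forall x \forall y \forall z ((x R^2 y \wedge x R^2 z) \to \exists w (y = w \wedge zRw)).
(a): fails — mR²m, mR²n but no w with m=w and nRw.
(b): fails — w0R²w0, w0R²w1 but no w with w0=w and w1Rw.
(c): fails — mR²m, mR²n but no w with m=w and nRw.
(d): condition met.

(d)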